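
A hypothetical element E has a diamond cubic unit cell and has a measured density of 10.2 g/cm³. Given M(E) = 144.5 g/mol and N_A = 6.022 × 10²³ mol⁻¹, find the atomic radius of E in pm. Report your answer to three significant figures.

124 pm

For a diamond cubic cell (Z = 8), a³ = Z·M/(N_A·ρ) = 8 × 144.5 / (6.022 × 10²³ × 10.20) = 1.882 × 10^-22 cm³, so a = 5.731 × 10^-8 cm = 573.1 pm.
Nearest neighbors lie along the body diagonal with √3·a = 8r, so r = 0.2165 × a = 124 pm.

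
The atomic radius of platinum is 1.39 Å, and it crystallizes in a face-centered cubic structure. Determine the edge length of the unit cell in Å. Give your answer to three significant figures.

3.93 Å

In an FCC lattice, atoms touch along the face diagonal, so √2·a = 4r.
a = 4r/√2 = 4 × 1.39 / 1.4142 = 3.93 Å.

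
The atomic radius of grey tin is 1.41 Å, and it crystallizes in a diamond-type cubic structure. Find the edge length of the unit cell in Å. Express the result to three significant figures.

6.51 Å

In a diamond cubic lattice, nearest neighbors lie along the body diagonal with √3·a = 8r.
a = 8r/√3 = 8 × 1.41 / 1.7321 = 6.51 Å.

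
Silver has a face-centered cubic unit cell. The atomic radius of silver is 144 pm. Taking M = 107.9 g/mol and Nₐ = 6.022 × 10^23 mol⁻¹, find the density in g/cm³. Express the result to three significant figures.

10.6 g/cm³

In an FCC lattice, atoms touch along the face diagonal, so √2·a = 4r, giving a = 407.3 pm = 4.073 × 10^-8 cm.
With Z = 4, ρ = Z·M/(N_A·a³) = 4 × 107.9 / (6.022 × 10²³ × 6.757 × 10^-23) = 10.61 g/cm³.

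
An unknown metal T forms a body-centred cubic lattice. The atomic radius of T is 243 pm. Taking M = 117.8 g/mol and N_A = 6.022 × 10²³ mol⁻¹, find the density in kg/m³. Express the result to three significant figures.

2210 kg/m³

In a BCC lattice, atoms touch along the body diagonal, so √3·a = 4r, giving a = 561.2 pm = 5.612 × 10^-8 cm.
With Z = 2, ρ = Z·M/(N_A·a³) = 2 × 117.8 / (6.022 × 10²³ × 1.767 × 10^-22) = 2.214 g/cm³ = 2210 kg/m³.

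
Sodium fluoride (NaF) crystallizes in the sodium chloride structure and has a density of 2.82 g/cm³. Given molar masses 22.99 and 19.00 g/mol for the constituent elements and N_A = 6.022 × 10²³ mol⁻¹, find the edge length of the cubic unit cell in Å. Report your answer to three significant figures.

M(NaF) = 41.99 g/mol; Z = 4 formula units per cell.
a³ = Z·M/(N_A·ρ) = 4 × 41.99 / (6.022 × 10²³ × 2.82) = 9.890 × 10^-23 cm³, so a = 4.625 × 10^-8 cm = 4.62 Å.

4.62 Å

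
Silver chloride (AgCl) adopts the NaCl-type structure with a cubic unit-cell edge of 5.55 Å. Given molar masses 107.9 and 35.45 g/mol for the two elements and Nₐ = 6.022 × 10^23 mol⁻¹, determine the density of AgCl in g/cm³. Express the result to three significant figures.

5.57 g/cm³

The NaCl-type structure contains Z = 4 formula units per cell; M(AgCl) = 107.9 + 35.45 = 143.35 g/mol.
a³ = (5.550 × 10^-8 cm)³ = 1.710 × 10^-22 cm³.
ρ = 4 × 143.35 / (6.022 × 10²³ × 1.710 × 10^-22) = 5.570 g/cm³.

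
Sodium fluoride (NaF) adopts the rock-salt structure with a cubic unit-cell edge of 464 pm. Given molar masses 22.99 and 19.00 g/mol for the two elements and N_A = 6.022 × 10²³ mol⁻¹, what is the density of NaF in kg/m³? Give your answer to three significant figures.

The rock-salt structure contains Z = 4 formula units per cell; M(NaF) = 22.99 + 19.00 = 41.99 g/mol.
a³ = (4.640 × 10^-8 cm)³ = 9.990 × 10^-23 cm³.
ρ = 4 × 41.99 / (6.022 × 10²³ × 9.990 × 10^-23) = 2.792 g/cm³ = 2790 kg/m³.

2790 kg/m³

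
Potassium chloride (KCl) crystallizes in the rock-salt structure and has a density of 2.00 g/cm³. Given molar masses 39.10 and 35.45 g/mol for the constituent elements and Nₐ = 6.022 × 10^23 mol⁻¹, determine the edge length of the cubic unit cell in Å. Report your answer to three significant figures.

6.28 Å

M(KCl) = 74.55 g/mol; Z = 4 formula units per cell.
a³ = Z·M/(N_A·ρ) = 4 × 74.55 / (6.022 × 10²³ × 2.00) = 2.476 × 10^-22 cm³, so a = 6.279 × 10^-8 cm = 6.28 Å.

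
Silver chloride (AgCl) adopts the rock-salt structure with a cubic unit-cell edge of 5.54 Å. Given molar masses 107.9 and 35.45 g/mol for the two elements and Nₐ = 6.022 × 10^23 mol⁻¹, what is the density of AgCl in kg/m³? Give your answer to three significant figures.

5600 kg/m³

The rock-salt structure contains Z = 4 formula units per cell; M(AgCl) = 107.9 + 35.45 = 143.35 g/mol.
a³ = (5.540 × 10^-8 cm)³ = 1.700 × 10^-22 cm³.
ρ = 4 × 143.35 / (6.022 × 10²³ × 1.700 × 10^-22) = 5.600 g/cm³ = 5600 kg/m³.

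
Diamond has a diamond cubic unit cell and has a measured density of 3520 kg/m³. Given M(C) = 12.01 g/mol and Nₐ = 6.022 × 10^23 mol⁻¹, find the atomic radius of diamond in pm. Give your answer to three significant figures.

77.2 pm

For a diamond cubic cell (Z = 8), a³ = Z·M/(N_A·ρ) = 8 × 12.01 / (6.022 × 10²³ × 3.520) = 4.533 × 10^-23 cm³, so a = 3.565 × 10^-8 cm = 356.5 pm.
Nearest neighbors lie along the body diagonal with √3·a = 8r, so r = 0.2165 × a = 77.2 pm.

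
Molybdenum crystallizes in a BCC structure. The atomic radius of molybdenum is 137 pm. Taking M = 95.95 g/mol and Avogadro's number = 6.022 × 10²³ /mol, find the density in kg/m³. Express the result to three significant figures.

10100 kg/m³

In a BCC lattice, atoms touch along the body diagonal, so √3·a = 4r, giving a = 316.4 pm = 3.164 × 10^-8 cm.
With Z = 2, ρ = Z·M/(N_A·a³) = 2 × 95.95 / (6.022 × 10²³ × 3.167 × 10^-23) = 10.06 g/cm³ = 10100 kg/m³.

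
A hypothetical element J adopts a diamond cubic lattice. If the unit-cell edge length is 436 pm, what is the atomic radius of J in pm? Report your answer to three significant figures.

In a diamond cubic lattice, nearest neighbors lie along the body diagonal with √3·a = 8r.
r = √3·a/8 = 1.7321 × 436 / 8 = 94.4 pm.

94.4 pm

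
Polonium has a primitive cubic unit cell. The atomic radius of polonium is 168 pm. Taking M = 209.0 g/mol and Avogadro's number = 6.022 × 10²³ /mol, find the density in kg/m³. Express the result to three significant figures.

9150 kg/m³

In a simple cubic lattice, atoms touch along the cell edge, so a = 2r, giving a = 336.0 pm = 3.360 × 10^-8 cm.
With Z = 1, ρ = Z·M/(N_A·a³) = 1 × 209.0 / (6.022 × 10²³ × 3.793 × 10^-23) = 9.149 g/cm³ = 9150 kg/m³.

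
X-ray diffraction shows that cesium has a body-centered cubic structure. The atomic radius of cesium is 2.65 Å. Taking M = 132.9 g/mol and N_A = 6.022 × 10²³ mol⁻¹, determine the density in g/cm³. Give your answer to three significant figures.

1.93 g/cm³

In a BCC lattice, atoms touch along the body diagonal, so √3·a = 4r, giving a = 6.120 Å = 6.120 × 10^-8 cm.
With Z = 2, ρ = Z·M/(N_A·a³) = 2 × 132.9 / (6.022 × 10²³ × 2.292 × 10^-22) = 1.926 g/cm³.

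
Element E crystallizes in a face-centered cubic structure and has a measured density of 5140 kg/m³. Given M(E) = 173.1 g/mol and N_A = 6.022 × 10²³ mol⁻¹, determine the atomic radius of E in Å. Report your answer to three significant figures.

For an FCC cell (Z = 4), a³ = Z·M/(N_A·ρ) = 4 × 173.1 / (6.022 × 10²³ × 5.140) = 2.237 × 10^-22 cm³, so a = 6.070 × 10^-8 cm = 6.070 Å.
Atoms touch along the face diagonal, so √2·a = 4r, so r = 0.3536 × a = 2.15 Å.

2.15 Å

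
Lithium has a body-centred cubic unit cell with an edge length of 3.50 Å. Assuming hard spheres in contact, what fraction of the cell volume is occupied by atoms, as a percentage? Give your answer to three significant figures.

In a BCC lattice atoms touch along the body diagonal, so √3·a = 4r, so r = 0.4330a = 1.516 Å.
Packing fraction = Z·(4/3)πr³ / a³ = 2 × (4/3)π × (1.516)³ / (3.50)³ = 0.6802 = 68.0%.

68.0%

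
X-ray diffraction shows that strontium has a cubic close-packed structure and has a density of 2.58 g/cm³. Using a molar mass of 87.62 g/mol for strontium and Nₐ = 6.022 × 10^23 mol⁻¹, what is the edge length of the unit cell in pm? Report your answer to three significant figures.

609 pm

With Z = 4 atoms per FCC cell, a³ = Z·M/(N_A·ρ) = 4 × 87.62 / (6.022 × 10²³ × 2.580 g/cm³) = 2.256 × 10^-22 cm³.
a = (2.256 × 10^-22)^(1/3) = 6.087 × 10^-8 cm = 609 pm.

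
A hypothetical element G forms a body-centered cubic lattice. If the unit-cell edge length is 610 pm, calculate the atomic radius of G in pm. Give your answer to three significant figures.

In a BCC lattice, atoms touch along the body diagonal, so √3·a = 4r.
r = √3·a/4 = 1.7321 × 610 / 4 = 264 pm.

264 pm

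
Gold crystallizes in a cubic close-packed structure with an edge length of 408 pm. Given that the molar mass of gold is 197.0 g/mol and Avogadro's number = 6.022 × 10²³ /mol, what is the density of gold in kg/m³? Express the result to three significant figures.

An FCC unit cell contains Z = 4 atoms.
Cell volume: a³ = (408 pm)³ = (4.080 × 10^-8 cm)³ = 6.792 × 10^-23 cm³.
ρ = Z·M/(N_A·a³) = 4 × 197.0 / (6.022 × 10²³ × 6.792 × 10^-23) = 19.27 g/cm³ = 19300 kg/m³.

19300 kg/m³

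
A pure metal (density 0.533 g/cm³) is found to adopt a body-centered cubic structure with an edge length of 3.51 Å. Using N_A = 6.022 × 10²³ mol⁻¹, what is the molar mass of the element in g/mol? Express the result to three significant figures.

A BCC cell has Z = 2 atoms; a = 3.510 × 10^-8 cm.
M = ρ·N_A·a³/Z = 0.533 × 6.022 × 10²³ × 4.324 × 10^-23 / 2 = 6.94 g/mol.

6.94 g/mol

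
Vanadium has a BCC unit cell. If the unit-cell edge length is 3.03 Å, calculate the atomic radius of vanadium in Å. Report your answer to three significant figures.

1.31 Å

In a BCC lattice, atoms touch along the body diagonal, so √3·a = 4r.
r = √3·a/4 = 1.7321 × 3.03 / 4 = 1.31 Å.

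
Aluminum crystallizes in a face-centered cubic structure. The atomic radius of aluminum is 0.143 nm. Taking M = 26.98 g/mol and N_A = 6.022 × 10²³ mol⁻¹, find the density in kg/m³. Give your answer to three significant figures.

2710 kg/m³

In an FCC lattice, atoms touch along the face diagonal, so √2·a = 4r, giving a = 0.4045 nm = 4.045 × 10^-8 cm.
With Z = 4, ρ = Z·M/(N_A·a³) = 4 × 26.98 / (6.022 × 10²³ × 6.617 × 10^-23) = 2.708 g/cm³ = 2710 kg/m³.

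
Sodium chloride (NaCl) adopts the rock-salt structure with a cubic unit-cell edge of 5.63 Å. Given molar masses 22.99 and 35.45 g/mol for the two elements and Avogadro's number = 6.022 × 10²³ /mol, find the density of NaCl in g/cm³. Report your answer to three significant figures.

The rock-salt structure contains Z = 4 formula units per cell; M(NaCl) = 22.99 + 35.45 = 58.44 g/mol.
a³ = (5.630 × 10^-8 cm)³ = 1.785 × 10^-22 cm³.
ρ = 4 × 58.44 / (6.022 × 10²³ × 1.785 × 10^-22) = 2.175 g/cm³.

2.18 g/cm³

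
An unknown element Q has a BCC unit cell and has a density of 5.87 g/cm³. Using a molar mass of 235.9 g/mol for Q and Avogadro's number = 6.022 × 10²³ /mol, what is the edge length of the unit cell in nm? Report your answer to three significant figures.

0.511 nm

With Z = 2 atoms per BCC cell, a³ = Z·M/(N_A·ρ) = 2 × 235.9 / (6.022 × 10²³ × 5.870 g/cm³) = 1.335 × 10^-22 cm³.
a = (1.335 × 10^-22)^(1/3) = 5.110 × 10^-8 cm = 0.511 nm.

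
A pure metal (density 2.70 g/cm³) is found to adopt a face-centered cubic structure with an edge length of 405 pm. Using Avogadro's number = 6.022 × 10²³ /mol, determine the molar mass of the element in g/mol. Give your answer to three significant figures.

27.0 g/mol

An FCC cell has Z = 4 atoms; a = 4.050 × 10^-8 cm.
M = ρ·N_A·a³/Z = 2.70 × 6.022 × 10²³ × 6.643 × 10^-23 / 4 = 27.0 g/mol.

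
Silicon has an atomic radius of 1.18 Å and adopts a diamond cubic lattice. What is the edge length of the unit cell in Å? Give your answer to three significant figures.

In a diamond cubic lattice, nearest neighbors lie along the body diagonal with √3·a = 8r.
a = 8r/√3 = 8 × 1.18 / 1.7321 = 5.45 Å.

5.45 Å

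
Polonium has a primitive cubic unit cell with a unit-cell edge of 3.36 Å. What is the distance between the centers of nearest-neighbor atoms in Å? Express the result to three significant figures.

In a simple cubic structure, atoms touch along the cell edge, so a = 2r; the nearest-neighbor distance equals 2r = 1.000·a.
d = 1.000 × 3.36 = 3.36 Å.

3.36 Å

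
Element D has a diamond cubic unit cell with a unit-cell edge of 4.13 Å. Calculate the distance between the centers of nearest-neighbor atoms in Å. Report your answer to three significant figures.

1.79 Å

In a diamond cubic structure, nearest neighbors lie along the body diagonal with √3·a = 8r; the nearest-neighbor distance equals 2r = 0.4330·a.
d = 0.4330 × 4.13 = 1.79 Å.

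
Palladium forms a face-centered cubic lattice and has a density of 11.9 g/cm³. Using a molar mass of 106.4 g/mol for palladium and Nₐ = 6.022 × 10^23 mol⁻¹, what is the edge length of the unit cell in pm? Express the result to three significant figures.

With Z = 4 atoms per FCC cell, a³ = Z·M/(N_A·ρ) = 4 × 106.4 / (6.022 × 10²³ × 11.90 g/cm³) = 5.939 × 10^-23 cm³.
a = (5.939 × 10^-23)^(1/3) = 3.902 × 10^-8 cm = 390 pm.

390 pm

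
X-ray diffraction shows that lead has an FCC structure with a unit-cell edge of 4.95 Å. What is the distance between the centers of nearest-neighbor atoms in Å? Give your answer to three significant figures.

In an FCC structure, atoms touch along the face diagonal, so √2·a = 4r; the nearest-neighbor distance equals 2r = 0.7071·a.
d = 0.7071 × 4.95 = 3.50 Å.

3.50 Å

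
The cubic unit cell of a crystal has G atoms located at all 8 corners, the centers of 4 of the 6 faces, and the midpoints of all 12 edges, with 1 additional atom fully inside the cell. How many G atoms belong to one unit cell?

Corner atoms are shared by 8 cells (1/8 each), face atoms by 2 (1/2 each), edge atoms by 4 (1/4 each), interior atoms are unshared.
Net atoms = 8 × 1/8 + 4 × 1/2 + 12 × 1/4 + 1 = 1 + 2 + 3 + 1 = 7.

7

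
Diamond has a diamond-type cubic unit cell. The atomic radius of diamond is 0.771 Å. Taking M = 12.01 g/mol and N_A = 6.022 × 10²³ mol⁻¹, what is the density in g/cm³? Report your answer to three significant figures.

3.53 g/cm³

In a diamond cubic lattice, nearest neighbors lie along the body diagonal with √3·a = 8r, giving a = 3.561 Å = 3.561 × 10^-8 cm.
With Z = 8, ρ = Z·M/(N_A·a³) = 8 × 12.01 / (6.022 × 10²³ × 4.516 × 10^-23) = 3.533 g/cm³.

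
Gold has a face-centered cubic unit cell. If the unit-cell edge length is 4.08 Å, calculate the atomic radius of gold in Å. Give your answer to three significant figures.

1.44 Å

In an FCC lattice, atoms touch along the face diagonal, so √2·a = 4r.
r = √2·a/4 = 1.4142 × 4.08 / 4 = 1.44 Å.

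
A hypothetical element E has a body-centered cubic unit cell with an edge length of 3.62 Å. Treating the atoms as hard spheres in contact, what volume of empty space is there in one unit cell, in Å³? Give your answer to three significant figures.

15.2 Å³

In a BCC lattice atoms touch along the body diagonal, so √3·a = 4r, so r = 0.4330a = 1.568 Å.
V_cell = a³ = 47.44 Å³; V_atoms = 2 × (4/3)πr³ = 32.27 Å³.
Empty space = 47.44 − 32.27 = 15.2 Å³.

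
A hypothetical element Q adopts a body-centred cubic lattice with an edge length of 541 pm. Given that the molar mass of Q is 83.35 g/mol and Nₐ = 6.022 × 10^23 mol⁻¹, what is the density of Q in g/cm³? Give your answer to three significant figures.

A BCC unit cell contains Z = 2 atoms.
Cell volume: a³ = (541 pm)³ = (5.410 × 10^-8 cm)³ = 1.583 × 10^-22 cm³.
ρ = Z·M/(N_A·a³) = 2 × 83.35 / (6.022 × 10²³ × 1.583 × 10^-22) = 1.748 g/cm³.

1.75 g/cm³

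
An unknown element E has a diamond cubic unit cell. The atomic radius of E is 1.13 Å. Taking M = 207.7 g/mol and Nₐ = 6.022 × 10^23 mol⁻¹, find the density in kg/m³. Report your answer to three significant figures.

In a diamond cubic lattice, nearest neighbors lie along the body diagonal with √3·a = 8r, giving a = 5.219 Å = 5.219 × 10^-8 cm.
With Z = 8, ρ = Z·M/(N_A·a³) = 8 × 207.7 / (6.022 × 10²³ × 1.422 × 10^-22) = 19.41 g/cm³ = 19400 kg/m³.

19400 kg/m³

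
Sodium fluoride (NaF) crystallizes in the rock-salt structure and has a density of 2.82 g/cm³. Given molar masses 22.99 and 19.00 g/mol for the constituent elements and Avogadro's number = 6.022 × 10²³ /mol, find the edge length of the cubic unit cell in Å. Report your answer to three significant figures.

M(NaF) = 41.99 g/mol; Z = 4 formula units per cell.
a³ = Z·M/(N_A·ρ) = 4 × 41.99 / (6.022 × 10²³ × 2.82) = 9.890 × 10^-23 cm³, so a = 4.625 × 10^-8 cm = 4.62 Å.

4.62 Å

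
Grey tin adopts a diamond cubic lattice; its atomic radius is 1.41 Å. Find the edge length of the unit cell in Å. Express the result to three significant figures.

In a diamond cubic lattice, nearest neighbors lie along the body diagonal with √3·a = 8r.
a = 8r/√3 = 8 × 1.41 / 1.7321 = 6.51 Å.

6.51 Å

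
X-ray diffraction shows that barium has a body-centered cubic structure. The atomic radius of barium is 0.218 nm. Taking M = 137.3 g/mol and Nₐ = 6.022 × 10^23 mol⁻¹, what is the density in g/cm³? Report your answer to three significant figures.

3.57 g/cm³

In a BCC lattice, atoms touch along the body diagonal, so √3·a = 4r, giving a = 0.5034 nm = 5.034 × 10^-8 cm.
With Z = 2, ρ = Z·M/(N_A·a³) = 2 × 137.3 / (6.022 × 10²³ × 1.276 × 10^-22) = 3.573 g/cm³.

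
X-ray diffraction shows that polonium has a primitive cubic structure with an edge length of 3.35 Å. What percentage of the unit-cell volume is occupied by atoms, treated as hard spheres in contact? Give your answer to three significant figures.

In a simple cubic lattice atoms touch along the cell edge, so a = 2r, so r = 0.5000a = 1.675 Å.
Packing fraction = Z·(4/3)πr³ / a³ = 1 × (4/3)π × (1.675)³ / (3.35)³ = 0.5236 = 52.4%.

52.4%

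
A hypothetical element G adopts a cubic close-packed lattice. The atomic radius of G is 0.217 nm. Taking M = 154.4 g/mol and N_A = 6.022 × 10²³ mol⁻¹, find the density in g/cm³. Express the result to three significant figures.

4.44 g/cm³

In an FCC lattice, atoms touch along the face diagonal, so √2·a = 4r, giving a = 0.6138 nm = 6.138 × 10^-8 cm.
With Z = 4, ρ = Z·M/(N_A·a³) = 4 × 154.4 / (6.022 × 10²³ × 2.312 × 10^-22) = 4.436 g/cm³.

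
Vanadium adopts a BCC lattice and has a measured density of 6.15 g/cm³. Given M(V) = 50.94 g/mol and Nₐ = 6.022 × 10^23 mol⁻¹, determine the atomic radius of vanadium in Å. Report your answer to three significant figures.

1.31 Å

For a BCC cell (Z = 2), a³ = Z·M/(N_A·ρ) = 2 × 50.94 / (6.022 × 10²³ × 6.150) = 2.751 × 10^-23 cm³, so a = 3.019 × 10^-8 cm = 3.019 Å.
Atoms touch along the body diagonal, so √3·a = 4r, so r = 0.4330 × a = 1.31 Å.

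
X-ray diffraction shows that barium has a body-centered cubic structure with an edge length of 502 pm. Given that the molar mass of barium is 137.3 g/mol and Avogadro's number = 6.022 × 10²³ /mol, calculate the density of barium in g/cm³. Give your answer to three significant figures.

3.60 g/cm³

A BCC unit cell contains Z = 2 atoms.
Cell volume: a³ = (502 pm)³ = (5.020 × 10^-8 cm)³ = 1.265 × 10^-22 cm³.
ρ = Z·M/(N_A·a³) = 2 × 137.3 / (6.022 × 10²³ × 1.265 × 10^-22) = 3.605 g/cm³.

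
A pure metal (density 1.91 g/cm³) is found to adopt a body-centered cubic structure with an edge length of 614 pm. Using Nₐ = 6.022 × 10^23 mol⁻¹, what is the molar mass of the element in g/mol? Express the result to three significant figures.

133 g/mol

A BCC cell has Z = 2 atoms; a = 6.140 × 10^-8 cm.
M = ρ·N_A·a³/Z = 1.91 × 6.022 × 10²³ × 2.315 × 10^-22 / 2 = 133 g/mol.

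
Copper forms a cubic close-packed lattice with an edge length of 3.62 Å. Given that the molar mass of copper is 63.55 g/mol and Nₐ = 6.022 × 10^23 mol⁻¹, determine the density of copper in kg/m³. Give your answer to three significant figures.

An FCC unit cell contains Z = 4 atoms.
Cell volume: a³ = (3.62 Å)³ = (3.620 × 10^-8 cm)³ = 4.744 × 10^-23 cm³.
ρ = Z·M/(N_A·a³) = 4 × 63.55 / (6.022 × 10²³ × 4.744 × 10^-23) = 8.898 g/cm³ = 8900 kg/m³.

8900 kg/m³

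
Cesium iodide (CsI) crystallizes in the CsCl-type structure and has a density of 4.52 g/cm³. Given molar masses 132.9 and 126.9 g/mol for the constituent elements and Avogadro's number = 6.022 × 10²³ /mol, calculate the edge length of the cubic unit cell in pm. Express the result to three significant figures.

457 pm

M(CsI) = 259.8 g/mol; Z = 1 formula unit per cell.
a³ = Z·M/(N_A·ρ) = 1 × 259.8 / (6.022 × 10²³ × 4.52) = 9.545 × 10^-23 cm³, so a = 4.570 × 10^-8 cm = 457 pm.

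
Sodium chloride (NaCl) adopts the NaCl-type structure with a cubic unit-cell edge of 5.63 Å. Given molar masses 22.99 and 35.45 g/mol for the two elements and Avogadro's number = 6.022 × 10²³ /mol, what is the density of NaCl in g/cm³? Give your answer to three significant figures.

The NaCl-type structure contains Z = 4 formula units per cell; M(NaCl) = 22.99 + 35.45 = 58.44 g/mol.
a³ = (5.630 × 10^-8 cm)³ = 1.785 × 10^-22 cm³.
ρ = 4 × 58.44 / (6.022 × 10²³ × 1.785 × 10^-22) = 2.175 g/cm³.

2.18 g/cm³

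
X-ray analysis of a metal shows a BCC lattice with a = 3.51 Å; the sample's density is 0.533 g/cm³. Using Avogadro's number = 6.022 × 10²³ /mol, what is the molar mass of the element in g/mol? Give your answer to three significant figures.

A BCC cell has Z = 2 atoms; a = 3.510 × 10^-8 cm.
M = ρ·N_A·a³/Z = 0.533 × 6.022 × 10²³ × 4.324 × 10^-23 / 2 = 6.94 g/mol.

6.94 g/mol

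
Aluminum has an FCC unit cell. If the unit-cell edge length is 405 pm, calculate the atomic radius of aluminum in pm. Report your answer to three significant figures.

In an FCC lattice, atoms touch along the face diagonal, so √2·a = 4r.
r = √2·a/4 = 1.4142 × 405 / 4 = 143 pm.

143 pm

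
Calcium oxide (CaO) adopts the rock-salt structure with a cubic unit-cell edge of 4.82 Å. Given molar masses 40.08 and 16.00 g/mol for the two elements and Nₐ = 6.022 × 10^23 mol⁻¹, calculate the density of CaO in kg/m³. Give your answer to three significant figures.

The rock-salt structure contains Z = 4 formula units per cell; M(CaO) = 40.08 + 16.00 = 56.08 g/mol.
a³ = (4.820 × 10^-8 cm)³ = 1.120 × 10^-22 cm³.
ρ = 4 × 56.08 / (6.022 × 10²³ × 1.120 × 10^-22) = 3.326 g/cm³ = 3330 kg/m³.

3330 kg/m³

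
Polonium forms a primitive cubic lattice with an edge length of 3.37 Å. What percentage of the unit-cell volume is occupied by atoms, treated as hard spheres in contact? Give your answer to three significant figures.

In a simple cubic lattice atoms touch along the cell edge, so a = 2r, so r = 0.5000a = 1.685 Å.
Packing fraction = Z·(4/3)πr³ / a³ = 1 × (4/3)π × (1.685)³ / (3.37)³ = 0.5236 = 52.4%.

52.4%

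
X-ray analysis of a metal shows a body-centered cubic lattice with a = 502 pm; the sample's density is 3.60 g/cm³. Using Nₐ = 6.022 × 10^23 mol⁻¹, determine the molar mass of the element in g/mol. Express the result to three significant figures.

137 g/mol

A BCC cell has Z = 2 atoms; a = 5.020 × 10^-8 cm.
M = ρ·N_A·a³/Z = 3.60 × 6.022 × 10²³ × 1.265 × 10^-22 / 2 = 137 g/mol.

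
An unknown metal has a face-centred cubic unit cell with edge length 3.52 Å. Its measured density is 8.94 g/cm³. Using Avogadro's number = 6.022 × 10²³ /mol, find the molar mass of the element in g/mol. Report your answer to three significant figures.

58.7 g/mol

An FCC cell has Z = 4 atoms; a = 3.520 × 10^-8 cm.
M = ρ·N_A·a³/Z = 8.94 × 6.022 × 10²³ × 4.361 × 10^-23 / 4 = 58.7 g/mol.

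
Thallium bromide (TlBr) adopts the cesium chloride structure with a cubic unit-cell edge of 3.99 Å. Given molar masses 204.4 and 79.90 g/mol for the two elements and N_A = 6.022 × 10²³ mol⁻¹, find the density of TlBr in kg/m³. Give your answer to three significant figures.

7430 kg/m³

The cesium chloride structure contains Z = 1 formula unit per cell; M(TlBr) = 204.4 + 79.90 = 284.3 g/mol.
a³ = (3.990 × 10^-8 cm)³ = 6.352 × 10^-23 cm³.
ρ = 1 × 284.3 / (6.022 × 10²³ × 6.352 × 10^-23) = 7.432 g/cm³ = 7430 kg/m³.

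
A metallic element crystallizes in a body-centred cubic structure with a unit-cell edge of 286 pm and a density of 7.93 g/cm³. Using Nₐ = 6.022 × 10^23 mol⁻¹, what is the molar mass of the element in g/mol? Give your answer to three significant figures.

55.9 g/mol

A BCC cell has Z = 2 atoms; a = 2.860 × 10^-8 cm.
M = ρ·N_A·a³/Z = 7.93 × 6.022 × 10²³ × 2.339 × 10^-23 / 2 = 55.9 g/mol.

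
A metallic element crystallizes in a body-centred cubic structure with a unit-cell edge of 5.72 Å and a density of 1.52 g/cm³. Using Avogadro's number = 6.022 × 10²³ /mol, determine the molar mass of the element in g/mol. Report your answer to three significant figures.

A BCC cell has Z = 2 atoms; a = 5.720 × 10^-8 cm.
M = ρ·N_A·a³/Z = 1.52 × 6.022 × 10²³ × 1.871 × 10^-22 / 2 = 85.7 g/mol.

85.7 g/mol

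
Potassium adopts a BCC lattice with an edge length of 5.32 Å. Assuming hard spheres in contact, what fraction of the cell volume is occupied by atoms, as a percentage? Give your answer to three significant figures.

68.0%

In a BCC lattice atoms touch along the body diagonal, so √3·a = 4r, so r = 0.4330a = 2.304 Å.
Packing fraction = Z·(4/3)πr³ / a³ = 2 × (4/3)π × (2.304)³ / (5.32)³ = 0.6802 = 68.0%.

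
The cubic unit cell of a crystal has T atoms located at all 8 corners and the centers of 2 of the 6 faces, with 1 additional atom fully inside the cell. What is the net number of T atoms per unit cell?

Corner atoms are shared by 8 cells (1/8 each), face atoms by 2 (1/2 each), interior atoms are unshared.
Net atoms = 8 × 1/8 + 2 × 1/2 + 1 = 1 + 1 + 1 = 3.

3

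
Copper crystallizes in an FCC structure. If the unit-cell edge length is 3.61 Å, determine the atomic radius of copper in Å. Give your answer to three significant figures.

1.28 Å

In an FCC lattice, atoms touch along the face diagonal, so √2·a = 4r.
r = √2·a/4 = 1.4142 × 3.61 / 4 = 1.28 Å.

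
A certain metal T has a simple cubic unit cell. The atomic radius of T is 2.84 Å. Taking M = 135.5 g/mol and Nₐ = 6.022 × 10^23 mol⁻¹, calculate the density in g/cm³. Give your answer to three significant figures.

1.23 g/cm³

In a simple cubic lattice, atoms touch along the cell edge, so a = 2r, giving a = 5.680 Å = 5.680 × 10^-8 cm.
With Z = 1, ρ = Z·M/(N_A·a³) = 1 × 135.5 / (6.022 × 10²³ × 1.833 × 10^-22) = 1.228 g/cm³.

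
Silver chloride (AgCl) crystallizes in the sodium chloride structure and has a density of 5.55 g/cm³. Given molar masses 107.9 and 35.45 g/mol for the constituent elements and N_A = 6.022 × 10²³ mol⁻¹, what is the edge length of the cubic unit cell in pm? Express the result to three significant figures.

M(AgCl) = 143.35 g/mol; Z = 4 formula units per cell.
a³ = Z·M/(N_A·ρ) = 4 × 143.35 / (6.022 × 10²³ × 5.55) = 1.716 × 10^-22 cm³, so a = 5.557 × 10^-8 cm = 556 pm.

556 pm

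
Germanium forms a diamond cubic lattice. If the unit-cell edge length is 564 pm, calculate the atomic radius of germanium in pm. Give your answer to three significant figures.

In a diamond cubic lattice, nearest neighbors lie along the body diagonal with √3·a = 8r.
r = √3·a/8 = 1.7321 × 564 / 8 = 122 pm.

122 pm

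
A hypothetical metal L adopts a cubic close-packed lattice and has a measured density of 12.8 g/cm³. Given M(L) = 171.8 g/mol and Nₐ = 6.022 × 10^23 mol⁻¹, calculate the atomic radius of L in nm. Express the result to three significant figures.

For an FCC cell (Z = 4), a³ = Z·M/(N_A·ρ) = 4 × 171.8 / (6.022 × 10²³ × 12.80) = 8.915 × 10^-23 cm³, so a = 4.467 × 10^-8 cm = 0.4467 nm.
Atoms touch along the face diagonal, so √2·a = 4r, so r = 0.3536 × a = 0.158 nm.

0.158 nm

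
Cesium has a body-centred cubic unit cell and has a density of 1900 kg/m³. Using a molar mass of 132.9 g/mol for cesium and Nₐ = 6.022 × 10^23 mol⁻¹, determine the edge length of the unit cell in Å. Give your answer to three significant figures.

With Z = 2 atoms per BCC cell, a³ = Z·M/(N_A·ρ) = 2 × 132.9 / (6.022 × 10²³ × 1.900 g/cm³) = 2.323 × 10^-22 cm³.
a = (2.323 × 10^-22)^(1/3) = 6.147 × 10^-8 cm = 6.15 Å.

6.15 Å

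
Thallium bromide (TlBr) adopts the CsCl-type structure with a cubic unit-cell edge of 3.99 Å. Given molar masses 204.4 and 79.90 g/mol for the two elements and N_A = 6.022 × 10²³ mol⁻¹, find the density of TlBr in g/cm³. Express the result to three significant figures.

The CsCl-type structure contains Z = 1 formula unit per cell; M(TlBr) = 204.4 + 79.90 = 284.3 g/mol.
a³ = (3.990 × 10^-8 cm)³ = 6.352 × 10^-23 cm³.
ρ = 1 × 284.3 / (6.022 × 10²³ × 6.352 × 10^-23) = 7.432 g/cm³.

7.43 g/cm³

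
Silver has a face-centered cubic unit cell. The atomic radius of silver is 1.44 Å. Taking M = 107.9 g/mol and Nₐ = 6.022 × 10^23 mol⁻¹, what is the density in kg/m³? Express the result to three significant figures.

In an FCC lattice, atoms touch along the face diagonal, so √2·a = 4r, giving a = 4.073 Å = 4.073 × 10^-8 cm.
With Z = 4, ρ = Z·M/(N_A·a³) = 4 × 107.9 / (6.022 × 10²³ × 6.757 × 10^-23) = 10.61 g/cm³ = 10600 kg/m³.

10600 kg/m³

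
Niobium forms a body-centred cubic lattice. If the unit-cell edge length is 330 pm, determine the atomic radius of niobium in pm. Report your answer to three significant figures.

In a BCC lattice, atoms touch along the body diagonal, so √3·a = 4r.
r = √3·a/4 = 1.7321 × 330 / 4 = 143 pm.

143 pm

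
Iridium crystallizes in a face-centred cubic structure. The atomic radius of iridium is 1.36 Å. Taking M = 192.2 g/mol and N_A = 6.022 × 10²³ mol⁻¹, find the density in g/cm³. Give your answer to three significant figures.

In an FCC lattice, atoms touch along the face diagonal, so √2·a = 4r, giving a = 3.847 Å = 3.847 × 10^-8 cm.
With Z = 4, ρ = Z·M/(N_A·a³) = 4 × 192.2 / (6.022 × 10²³ × 5.692 × 10^-23) = 22.43 g/cm³.

22.4 g/cm³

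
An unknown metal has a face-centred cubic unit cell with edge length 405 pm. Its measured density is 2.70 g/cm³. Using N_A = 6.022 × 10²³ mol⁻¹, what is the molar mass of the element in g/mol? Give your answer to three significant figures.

An FCC cell has Z = 4 atoms; a = 4.050 × 10^-8 cm.
M = ρ·N_A·a³/Z = 2.70 × 6.022 × 10²³ × 6.643 × 10^-23 / 4 = 27.0 g/mol.

27.0 g/mol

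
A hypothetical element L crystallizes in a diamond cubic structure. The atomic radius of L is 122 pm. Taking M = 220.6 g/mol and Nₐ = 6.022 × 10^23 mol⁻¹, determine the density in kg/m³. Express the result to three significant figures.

16400 kg/m³

In a diamond cubic lattice, nearest neighbors lie along the body diagonal with √3·a = 8r, giving a = 563.5 pm = 5.635 × 10^-8 cm.
With Z = 8, ρ = Z·M/(N_A·a³) = 8 × 220.6 / (6.022 × 10²³ × 1.789 × 10^-22) = 16.38 g/cm³ = 16400 kg/m³.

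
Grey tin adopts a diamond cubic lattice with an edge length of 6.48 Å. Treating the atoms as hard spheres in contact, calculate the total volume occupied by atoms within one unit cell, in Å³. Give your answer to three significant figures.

In a diamond cubic lattice nearest neighbors lie along the body diagonal with √3·a = 8r, so r = 0.2165a = 1.403 Å.
V_atoms = Z × (4/3)πr³ = 8 × (4/3)π × (1.403)³ = 92.5 Å³.

92.5 Å³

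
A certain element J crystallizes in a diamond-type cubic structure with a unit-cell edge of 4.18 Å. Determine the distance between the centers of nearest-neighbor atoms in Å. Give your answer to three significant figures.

In a diamond cubic structure, nearest neighbors lie along the body diagonal with √3·a = 8r; the nearest-neighbor distance equals 2r = 0.4330·a.
d = 0.4330 × 4.18 = 1.81 Å.

1.81 Å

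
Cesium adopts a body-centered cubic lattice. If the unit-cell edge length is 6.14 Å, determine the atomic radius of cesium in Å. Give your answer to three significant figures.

2.66 Å

In a BCC lattice, atoms touch along the body diagonal, so √3·a = 4r.
r = √3·a/4 = 1.7321 × 6.14 / 4 = 2.66 Å.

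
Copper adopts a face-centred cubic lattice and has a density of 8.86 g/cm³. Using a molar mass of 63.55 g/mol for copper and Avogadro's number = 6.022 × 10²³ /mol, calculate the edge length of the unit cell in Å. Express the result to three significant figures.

3.63 Å

With Z = 4 atoms per FCC cell, a³ = Z·M/(N_A·ρ) = 4 × 63.55 / (6.022 × 10²³ × 8.860 g/cm³) = 4.764 × 10^-23 cm³.
a = (4.764 × 10^-23)^(1/3) = 3.625 × 10^-8 cm = 3.63 Å.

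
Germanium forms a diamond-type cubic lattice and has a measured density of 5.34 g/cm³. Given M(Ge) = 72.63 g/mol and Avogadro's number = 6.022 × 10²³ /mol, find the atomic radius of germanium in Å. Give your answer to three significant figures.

1.22 Å

For a diamond cubic cell (Z = 8), a³ = Z·M/(N_A·ρ) = 8 × 72.63 / (6.022 × 10²³ × 5.340) = 1.807 × 10^-22 cm³, so a = 5.653 × 10^-8 cm = 5.653 Å.
Nearest neighbors lie along the body diagonal with √3·a = 8r, so r = 0.2165 × a = 1.22 Å.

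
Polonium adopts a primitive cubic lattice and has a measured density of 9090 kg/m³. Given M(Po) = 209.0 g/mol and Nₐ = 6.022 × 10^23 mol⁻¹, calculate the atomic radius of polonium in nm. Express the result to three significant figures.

For a simple cubic cell (Z = 1), a³ = Z·M/(N_A·ρ) = 1 × 209.0 / (6.022 × 10²³ × 9.090) = 3.818 × 10^-23 cm³, so a = 3.367 × 10^-8 cm = 0.3367 nm.
Atoms touch along the cell edge, so a = 2r, so r = 0.5000 × a = 0.168 nm.

0.168 nm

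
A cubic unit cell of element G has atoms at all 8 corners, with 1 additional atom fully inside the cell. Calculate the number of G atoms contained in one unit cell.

Corner atoms are shared by 8 cells (1/8 each), interior atoms are unshared.
Net atoms = 8 × 1/8 + 1 = 1 + 1 = 2.

2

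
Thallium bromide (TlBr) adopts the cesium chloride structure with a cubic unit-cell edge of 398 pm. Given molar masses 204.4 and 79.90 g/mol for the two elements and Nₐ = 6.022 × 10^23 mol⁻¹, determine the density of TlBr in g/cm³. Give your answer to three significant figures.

The cesium chloride structure contains Z = 1 formula unit per cell; M(TlBr) = 204.4 + 79.90 = 284.3 g/mol.
a³ = (3.980 × 10^-8 cm)³ = 6.304 × 10^-23 cm³.
ρ = 1 × 284.3 / (6.022 × 10²³ × 6.304 × 10^-23) = 7.488 g/cm³.

7.49 g/cm³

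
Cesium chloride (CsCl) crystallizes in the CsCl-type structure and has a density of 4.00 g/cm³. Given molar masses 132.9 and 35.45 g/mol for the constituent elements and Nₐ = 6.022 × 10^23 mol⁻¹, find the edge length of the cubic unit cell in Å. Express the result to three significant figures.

M(CsCl) = 168.35 g/mol; Z = 1 formula unit per cell.
a³ = Z·M/(N_A·ρ) = 1 × 168.35 / (6.022 × 10²³ × 4.00) = 6.989 × 10^-23 cm³, so a = 4.119 × 10^-8 cm = 4.12 Å.

4.12 Å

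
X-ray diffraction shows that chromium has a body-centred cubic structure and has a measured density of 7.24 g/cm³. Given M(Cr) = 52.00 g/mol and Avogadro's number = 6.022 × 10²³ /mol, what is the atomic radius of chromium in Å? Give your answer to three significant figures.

For a BCC cell (Z = 2), a³ = Z·M/(N_A·ρ) = 2 × 52.00 / (6.022 × 10²³ × 7.240) = 2.385 × 10^-23 cm³, so a = 2.879 × 10^-8 cm = 2.879 Å.
Atoms touch along the body diagonal, so √3·a = 4r, so r = 0.4330 × a = 1.25 Å.

1.25 Å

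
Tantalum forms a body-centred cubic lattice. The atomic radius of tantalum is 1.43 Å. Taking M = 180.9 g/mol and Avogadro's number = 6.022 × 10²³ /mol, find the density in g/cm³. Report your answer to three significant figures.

In a BCC lattice, atoms touch along the body diagonal, so √3·a = 4r, giving a = 3.302 Å = 3.302 × 10^-8 cm.
With Z = 2, ρ = Z·M/(N_A·a³) = 2 × 180.9 / (6.022 × 10²³ × 3.602 × 10^-23) = 16.68 g/cm³.

16.7 g/cm³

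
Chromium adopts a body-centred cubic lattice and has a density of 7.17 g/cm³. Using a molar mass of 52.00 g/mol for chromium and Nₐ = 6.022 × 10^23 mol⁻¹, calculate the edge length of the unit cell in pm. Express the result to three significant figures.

With Z = 2 atoms per BCC cell, a³ = Z·M/(N_A·ρ) = 2 × 52.00 / (6.022 × 10²³ × 7.170 g/cm³) = 2.409 × 10^-23 cm³.
a = (2.409 × 10^-23)^(1/3) = 2.888 × 10^-8 cm = 289 pm.

289 pm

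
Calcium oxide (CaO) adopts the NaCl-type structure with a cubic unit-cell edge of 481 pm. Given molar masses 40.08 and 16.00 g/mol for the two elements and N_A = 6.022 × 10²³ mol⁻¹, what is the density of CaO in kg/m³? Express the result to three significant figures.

3350 kg/m³

The NaCl-type structure contains Z = 4 formula units per cell; M(CaO) = 40.08 + 16.00 = 56.08 g/mol.
a³ = (4.810 × 10^-8 cm)³ = 1.113 × 10^-22 cm³.
ρ = 4 × 56.08 / (6.022 × 10²³ × 1.113 × 10^-22) = 3.347 g/cm³ = 3350 kg/m³.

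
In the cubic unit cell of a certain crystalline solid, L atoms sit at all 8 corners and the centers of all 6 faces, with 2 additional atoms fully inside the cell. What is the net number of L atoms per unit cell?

6

Corner atoms are shared by 8 cells (1/8 each), face atoms by 2 (1/2 each), interior atoms are unshared.
Net atoms = 8 × 1/8 + 6 × 1/2 + 2 = 1 + 3 + 2 = 6.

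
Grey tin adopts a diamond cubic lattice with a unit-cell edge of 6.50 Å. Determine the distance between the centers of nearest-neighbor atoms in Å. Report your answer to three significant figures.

In a diamond cubic structure, nearest neighbors lie along the body diagonal with √3·a = 8r; the nearest-neighbor distance equals 2r = 0.4330·a.
d = 0.4330 × 6.50 = 2.81 Å.

2.81 Å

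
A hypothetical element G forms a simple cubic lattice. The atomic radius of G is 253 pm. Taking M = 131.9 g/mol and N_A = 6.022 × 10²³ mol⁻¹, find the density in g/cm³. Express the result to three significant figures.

In a simple cubic lattice, atoms touch along the cell edge, so a = 2r, giving a = 506.0 pm = 5.060 × 10^-8 cm.
With Z = 1, ρ = Z·M/(N_A·a³) = 1 × 131.9 / (6.022 × 10²³ × 1.296 × 10^-22) = 1.691 g/cm³.

1.69 g/cm³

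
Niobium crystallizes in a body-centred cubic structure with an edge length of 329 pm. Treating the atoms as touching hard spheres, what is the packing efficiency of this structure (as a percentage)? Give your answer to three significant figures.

68.0%

In a BCC lattice atoms touch along the body diagonal, so √3·a = 4r, so r = 0.4330a = 142.5 pm.
Packing fraction = Z·(4/3)πr³ / a³ = 2 × (4/3)π × (142.5)³ / (329)³ = 0.6802 = 68.0%.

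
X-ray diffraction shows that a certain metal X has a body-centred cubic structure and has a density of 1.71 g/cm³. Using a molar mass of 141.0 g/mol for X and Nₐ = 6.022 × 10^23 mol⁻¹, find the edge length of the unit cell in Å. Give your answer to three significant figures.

With Z = 2 atoms per BCC cell, a³ = Z·M/(N_A·ρ) = 2 × 141.0 / (6.022 × 10²³ × 1.710 g/cm³) = 2.738 × 10^-22 cm³.
a = (2.738 × 10^-22)^(1/3) = 6.494 × 10^-8 cm = 6.49 Å.

6.49 Å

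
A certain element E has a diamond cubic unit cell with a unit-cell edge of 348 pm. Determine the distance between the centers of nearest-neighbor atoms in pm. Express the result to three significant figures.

In a diamond cubic structure, nearest neighbors lie along the body diagonal with √3·a = 8r; the nearest-neighbor distance equals 2r = 0.4330·a.
d = 0.4330 × 348 = 151 pm.

151 pm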